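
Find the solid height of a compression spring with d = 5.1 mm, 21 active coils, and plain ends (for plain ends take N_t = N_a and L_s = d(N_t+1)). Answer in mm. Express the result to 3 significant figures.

plain ends: N_t = N_a = 21
L_s = d·(N_t+1) = 5.1 × 22 = 112.2 mm

112 mm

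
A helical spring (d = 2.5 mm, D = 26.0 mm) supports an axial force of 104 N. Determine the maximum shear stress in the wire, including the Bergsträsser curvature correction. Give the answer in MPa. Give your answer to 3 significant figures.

498 MPa

Spring index C = D/d = 26.0/2.5 = 10.4000
K_B = (4C+2)/(4C−3) = 43.600/38.600 = 1.1295
τ₀ = 8FD/(πd³) = 8·104·26.0/(π·2.5³) = 21632/49.087 = 440.68 MPa
τ_max = K·τ₀ = 1.1295 × 440.68 = 497.77 MPa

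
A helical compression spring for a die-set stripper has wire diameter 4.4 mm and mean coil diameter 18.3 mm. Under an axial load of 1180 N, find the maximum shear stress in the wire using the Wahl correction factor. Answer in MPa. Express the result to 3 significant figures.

Spring index C = D/d = 18.3/4.4 = 4.1591
K_W = (4C−1)/(4C−4) + 0.615/C = 15.636/12.636 + 0.1479 = 1.3853
τ₀ = 8FD/(πd³) = 8·1180·18.3/(π·4.4³) = 172752/267.61 = 645.53 MPa
τ_max = K·τ₀ = 1.3853 × 645.53 = 894.24 MPa

894 MPa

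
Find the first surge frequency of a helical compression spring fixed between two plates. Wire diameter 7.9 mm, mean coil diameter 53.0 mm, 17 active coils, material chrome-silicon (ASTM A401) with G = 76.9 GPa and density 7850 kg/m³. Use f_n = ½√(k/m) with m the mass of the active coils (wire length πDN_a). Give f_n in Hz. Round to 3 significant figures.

k = Gd⁴/(8D³N_a) = (76.9×10³)(7.9⁴)/(8·53.0³·17) = 14.793 N/mm = 14793 N/m
Wire length L = πDN_a = π·53.0·17 = 2830.6 mm
m = ρ·(πd²/4)·L = 7850 × 49.017×10⁻⁶ m² × 2.8306 m = 1.0892 kg
f_n = ½√(k/m) = 0.5·√(14793/1.0892) = 0.5·√(13583) = 58.272 Hz

58.3 Hz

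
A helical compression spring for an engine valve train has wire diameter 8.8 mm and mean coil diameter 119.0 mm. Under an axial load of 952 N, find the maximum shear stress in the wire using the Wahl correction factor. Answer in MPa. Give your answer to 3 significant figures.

Spring index C = D/d = 119.0/8.8 = 13.5227
K_W = (4C−1)/(4C−4) + 0.615/C = 53.091/50.091 + 0.0455 = 1.1054
τ₀ = 8FD/(πd³) = 8·952·119.0/(π·8.8³) = 906304/2140.9 = 423.33 MPa
τ_max = K·τ₀ = 1.1054 × 423.33 = 467.93 MPa

468 MPa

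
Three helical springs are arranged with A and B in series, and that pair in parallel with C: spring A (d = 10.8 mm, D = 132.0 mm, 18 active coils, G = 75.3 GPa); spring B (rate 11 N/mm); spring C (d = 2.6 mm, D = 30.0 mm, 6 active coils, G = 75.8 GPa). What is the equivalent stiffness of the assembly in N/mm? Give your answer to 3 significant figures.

5.09 N/mm

k_A = Gd⁴/(8D³N_a) = (75.3×10³)(10.8⁴)/(8·132.0³·18) = 3.0932 N/mm
k_C = Gd⁴/(8D³N_a) = (75.8×10³)(2.6⁴)/(8·30.0³·6) = 2.6727 N/mm
Springs A,B series: k_AB = 1/(1/3.0932+1/11) = 2.4143 N/mm; parallel with C: k_eq = 2.4143+2.6727 = 5.087 N/mm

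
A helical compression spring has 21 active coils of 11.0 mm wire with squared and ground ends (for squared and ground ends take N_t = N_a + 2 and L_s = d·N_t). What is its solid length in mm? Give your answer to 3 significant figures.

253 mm

squared and ground ends: N_t = N_a + 2 = 21 + 2 = 23
L_s = d·N_t = 11.0 × 23 = 253 mm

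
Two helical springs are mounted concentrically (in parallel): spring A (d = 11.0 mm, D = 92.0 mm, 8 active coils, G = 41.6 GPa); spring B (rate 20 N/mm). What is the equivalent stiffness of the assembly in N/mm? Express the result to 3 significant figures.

k_A = Gd⁴/(8D³N_a) = (41.6×10³)(11.0⁴)/(8·92.0³·8) = 12.221 N/mm
Parallel: k_eq = 12.221 + 20 = 32.221 N/mm

32.2 N/mm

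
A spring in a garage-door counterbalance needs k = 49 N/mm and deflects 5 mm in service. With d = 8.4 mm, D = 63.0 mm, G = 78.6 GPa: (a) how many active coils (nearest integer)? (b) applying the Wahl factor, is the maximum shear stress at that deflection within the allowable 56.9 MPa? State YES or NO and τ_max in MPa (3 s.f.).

(a) 4 coils; (b) NO, τ_max = 79.3 MPa

N_a = Gd⁴/(8D³k) = (78.6×10³)(8.4⁴)/(8·63.0³·49) = 3.992 → N_a = 4
Actual rate k = Gd⁴/(8D³·4) = 48.907 N/mm
Working load F = kδ = 48.907·5 = 244.53 N
C = 63.0/8.4 = 7.5000; K_W = (4C−1)/(4C−4)+0.615/C = 1.1974
τ_max = K_W·8FD/(πd³) = 1.1974·66.188 = 79.253 MPa
τ_max > 56.9 MPa → exceeds allowable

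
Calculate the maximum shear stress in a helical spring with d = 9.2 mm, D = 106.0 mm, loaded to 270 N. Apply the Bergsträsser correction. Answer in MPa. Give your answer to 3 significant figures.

104 MPa

Spring index C = D/d = 106.0/9.2 = 11.5217
K_B = (4C+2)/(4C−3) = 48.087/43.087 = 1.1160
τ₀ = 8FD/(πd³) = 8·270·106.0/(π·9.2³) = 228960/2446.3 = 93.594 MPa
τ_max = K·τ₀ = 1.1160 × 93.594 = 104.45 MPa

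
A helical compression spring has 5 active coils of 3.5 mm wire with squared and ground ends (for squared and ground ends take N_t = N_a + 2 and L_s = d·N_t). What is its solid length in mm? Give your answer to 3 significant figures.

24.5 mm

squared and ground ends: N_t = N_a + 2 = 5 + 2 = 7
L_s = d·N_t = 3.5 × 7 = 24.5 mm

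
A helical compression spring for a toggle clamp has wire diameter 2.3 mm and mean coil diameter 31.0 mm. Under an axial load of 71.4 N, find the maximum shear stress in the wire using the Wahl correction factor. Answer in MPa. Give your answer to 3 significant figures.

Spring index C = D/d = 31.0/2.3 = 13.4783
K_W = (4C−1)/(4C−4) + 0.615/C = 52.913/49.913 + 0.0456 = 1.1057
τ₀ = 8FD/(πd³) = 8·71.4·31.0/(π·2.3³) = 17707.2/38.224 = 463.25 MPa
τ_max = K·τ₀ = 1.1057 × 463.25 = 512.23 MPa

512 MPa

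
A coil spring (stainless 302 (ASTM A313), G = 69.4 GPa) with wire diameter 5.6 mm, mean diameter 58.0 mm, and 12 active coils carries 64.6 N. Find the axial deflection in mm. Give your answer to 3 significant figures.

k = Gd⁴/(8D³N_a) = (69.4×10³)(5.6⁴)/(8·58.0³·12) = 3.6438 N/mm
δ = F/k = 64.6 / 3.6438 = 17.729 mm

17.7 mm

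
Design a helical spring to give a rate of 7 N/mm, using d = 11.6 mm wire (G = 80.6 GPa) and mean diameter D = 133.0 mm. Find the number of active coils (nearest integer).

N_a = Gd⁴/(8D³k) = (80.6×10³ × 11.6⁴)/(8 × 133.0³ × 7)
    = 1.45938e+09 / 1.31748e+08 = 11.08 → 11 coils

11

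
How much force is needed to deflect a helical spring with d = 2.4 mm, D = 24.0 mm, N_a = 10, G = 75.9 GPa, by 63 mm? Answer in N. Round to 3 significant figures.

k = Gd⁴/(8D³N_a) = (75.9×10³)(2.4⁴)/(8·24.0³·10) = 2.277 N/mm
F = k·δ = 2.277 × 63 = 143.45 N

143 N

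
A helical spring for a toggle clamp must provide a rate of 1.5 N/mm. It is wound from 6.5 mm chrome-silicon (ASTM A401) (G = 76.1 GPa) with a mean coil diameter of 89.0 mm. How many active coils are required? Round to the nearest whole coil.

N_a = Gd⁴/(8D³k) = (76.1×10³ × 6.5⁴)/(8 × 89.0³ × 1.5)
    = 1.35843e+08 / 8.45963e+06 = 16.06 → 16 coils

16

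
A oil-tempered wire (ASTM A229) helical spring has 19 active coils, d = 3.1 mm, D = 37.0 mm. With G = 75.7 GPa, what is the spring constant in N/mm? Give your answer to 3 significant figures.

0.908 N/mm

k = Gd⁴/(8D³N_a) = (75.7×10³ × 3.1⁴) / (8 × 37.0³ × 19)
  = 6.99105e+06 / 7.69926e+06 = 0.90802 N/mm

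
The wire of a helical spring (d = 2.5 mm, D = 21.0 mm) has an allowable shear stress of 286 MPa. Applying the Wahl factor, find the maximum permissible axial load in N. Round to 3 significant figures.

71.1 N

C = D/d = 21.0/2.5 = 8.4000
K_W = (4C−1)/(4C−4) + 0.615/C = 32.600/29.600 + 0.0732 = 1.1746
τ_max = K·8FD/(πd³) → F_max = τ_allow·πd³/(8DK)
F_max = 286·π·2.5³/(8·21.0·1.1746) = 14039/197.33 = 71.146 N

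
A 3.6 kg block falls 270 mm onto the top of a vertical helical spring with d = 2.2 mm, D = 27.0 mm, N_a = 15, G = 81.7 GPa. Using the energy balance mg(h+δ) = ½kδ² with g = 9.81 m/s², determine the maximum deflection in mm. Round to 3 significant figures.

203 mm

k = Gd⁴/(8D³N_a) = (81.7×10³)(2.2⁴)/(8·27.0³·15) = 0.81029 N/mm
W = mg = 3.6 × 9.81 = 35.316 N
½kδ² − Wδ − Wh = 0 → δ = (W + √(W² + 2kWh))/k
δ = (35.316 + √(1247.2 + 15452.7))/0.81029 = (35.316 + 129.23)/0.81029 = 203.07 mm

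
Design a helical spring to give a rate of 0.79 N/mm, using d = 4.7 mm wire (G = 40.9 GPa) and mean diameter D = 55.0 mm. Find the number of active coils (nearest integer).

19

N_a = Gd⁴/(8D³k) = (40.9×10³ × 4.7⁴)/(8 × 55.0³ × 0.79)
    = 1.99579e+07 / 1.05149e+06 = 18.98 → 19 coils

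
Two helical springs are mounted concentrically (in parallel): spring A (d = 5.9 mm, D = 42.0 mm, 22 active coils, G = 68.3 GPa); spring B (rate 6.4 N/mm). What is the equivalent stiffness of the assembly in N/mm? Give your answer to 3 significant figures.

k_A = Gd⁴/(8D³N_a) = (68.3×10³)(5.9⁴)/(8·42.0³·22) = 6.347 N/mm
Parallel: k_eq = 6.347 + 6.4 = 12.747 N/mm

12.7 N/mm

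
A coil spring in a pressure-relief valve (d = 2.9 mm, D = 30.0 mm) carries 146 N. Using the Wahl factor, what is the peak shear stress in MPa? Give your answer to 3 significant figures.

521 MPa

Spring index C = D/d = 30.0/2.9 = 10.3448
K_W = (4C−1)/(4C−4) + 0.615/C = 40.379/37.379 + 0.0594 = 1.1397
τ₀ = 8FD/(πd³) = 8·146·30.0/(π·2.9³) = 35040/76.62 = 457.32 MPa
τ_max = K·τ₀ = 1.1397 × 457.32 = 521.21 MPa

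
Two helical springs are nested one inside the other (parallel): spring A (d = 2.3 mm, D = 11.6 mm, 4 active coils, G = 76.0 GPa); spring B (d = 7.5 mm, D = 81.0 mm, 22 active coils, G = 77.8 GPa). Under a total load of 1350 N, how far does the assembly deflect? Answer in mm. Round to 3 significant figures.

29.9 mm

k_A = Gd⁴/(8D³N_a) = (76.0×10³)(2.3⁴)/(8·11.6³·4) = 42.58 N/mm
k_B = Gd⁴/(8D³N_a) = (77.8×10³)(7.5⁴)/(8·81.0³·22) = 2.6318 N/mm
Parallel: k_eq = 42.58 + 2.6318 = 45.211 N/mm
δ = F/k_eq = 1350/45.211 = 29.86 mm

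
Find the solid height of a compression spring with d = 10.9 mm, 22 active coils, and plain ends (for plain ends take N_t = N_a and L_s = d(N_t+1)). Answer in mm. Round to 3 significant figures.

plain ends: N_t = N_a = 22
L_s = d·(N_t+1) = 10.9 × 23 = 250.7 mm

251 mm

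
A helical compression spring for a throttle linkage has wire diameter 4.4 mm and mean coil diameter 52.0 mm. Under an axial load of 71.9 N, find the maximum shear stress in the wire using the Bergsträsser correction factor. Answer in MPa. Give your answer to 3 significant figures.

Spring index C = D/d = 52.0/4.4 = 11.8182
K_B = (4C+2)/(4C−3) = 49.273/44.273 = 1.1129
τ₀ = 8FD/(πd³) = 8·71.9·52.0/(π·4.4³) = 29910.4/267.61 = 111.77 MPa
τ_max = K·τ₀ = 1.1129 × 111.77 = 124.39 MPa

124 MPa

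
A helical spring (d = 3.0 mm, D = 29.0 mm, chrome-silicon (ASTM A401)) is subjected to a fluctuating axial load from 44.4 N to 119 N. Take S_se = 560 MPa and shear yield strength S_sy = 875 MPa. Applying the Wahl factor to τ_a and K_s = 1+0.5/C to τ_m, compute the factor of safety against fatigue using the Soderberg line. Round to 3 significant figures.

C = D/d = 29.0/3.0 = 9.6667; K_W = (4C−1)/(4C−4)+0.615/C = 1.1502; K_s = 1+0.5/C = 1.0517
F_a = (F_max−F_min)/2 = 37.3 N; F_m = (F_max+F_min)/2 = 81.7 N
τ_a = K_W·8F_aD/(πd³) = 1.1502 × 102.02 = 117.34 MPa
τ_m = K_s·8F_mD/(πd³) = 1.0517 × 223.46 = 235.02 MPa
Soderberg: 1/n_f = τ_a/S_se + τ_m/S_sy = 117.34/560 + 235.02/875 = 0.20953 + 0.26859 = 0.47812
n_f = 1/0.47812 = 2.092

2.09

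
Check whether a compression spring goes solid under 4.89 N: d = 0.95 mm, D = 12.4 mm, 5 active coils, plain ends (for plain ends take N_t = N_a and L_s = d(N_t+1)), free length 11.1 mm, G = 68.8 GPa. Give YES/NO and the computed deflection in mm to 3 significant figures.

k = Gd⁴/(8D³N_a) = (68.8×10³)(0.95⁴)/(8·12.4³·5) = 0.73478 N/mm
N_t = 5; L_s = 0.95·6 = 5.7 mm; δ_solid = L₀ − L_s = 11.1 − 5.7 = 5.4 mm
δ = F/k = 4.89/0.73478 = 6.655 mm
δ ≥ δ_solid → spring goes solid

YES, δ = 6.66 mm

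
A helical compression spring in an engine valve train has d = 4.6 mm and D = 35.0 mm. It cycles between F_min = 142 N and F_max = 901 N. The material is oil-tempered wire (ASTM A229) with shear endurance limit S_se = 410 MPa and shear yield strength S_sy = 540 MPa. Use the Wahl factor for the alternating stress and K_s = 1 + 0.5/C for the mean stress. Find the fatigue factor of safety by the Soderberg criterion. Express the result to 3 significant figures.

C = D/d = 35.0/4.6 = 7.6087; K_W = (4C−1)/(4C−4)+0.615/C = 1.1943; K_s = 1+0.5/C = 1.0657
F_a = (F_max−F_min)/2 = 379.5 N; F_m = (F_max+F_min)/2 = 521.5 N
τ_a = K_W·8F_aD/(πd³) = 1.1943 × 347.49 = 415.02 MPa
τ_m = K_s·8F_mD/(πd³) = 1.0657 × 477.52 = 508.9 MPa
Soderberg: 1/n_f = τ_a/S_se + τ_m/S_sy = 415.02/410 + 508.9/540 = 1.01224 + 0.94240 = 1.9546
n_f = 1/1.9546 = 0.5116

0.512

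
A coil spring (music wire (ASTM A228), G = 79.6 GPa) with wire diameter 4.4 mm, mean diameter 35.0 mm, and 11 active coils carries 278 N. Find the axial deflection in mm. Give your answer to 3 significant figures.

k = Gd⁴/(8D³N_a) = (79.6×10³)(4.4⁴)/(8·35.0³·11) = 7.9075 N/mm
δ = F/k = 278 / 7.9075 = 35.157 mm

35.2 mm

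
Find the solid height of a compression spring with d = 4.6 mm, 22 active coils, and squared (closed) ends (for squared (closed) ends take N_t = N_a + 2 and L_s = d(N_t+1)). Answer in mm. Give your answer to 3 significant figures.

squared (closed) ends: N_t = N_a + 2 = 22 + 2 = 24
L_s = d·(N_t+1) = 4.6 × 25 = 115 mm

115 mm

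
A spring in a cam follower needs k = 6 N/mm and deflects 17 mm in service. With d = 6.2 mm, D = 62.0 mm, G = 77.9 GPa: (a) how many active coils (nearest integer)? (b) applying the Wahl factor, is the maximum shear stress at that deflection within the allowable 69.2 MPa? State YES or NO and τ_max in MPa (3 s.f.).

N_a = Gd⁴/(8D³k) = (77.9×10³)(6.2⁴)/(8·62.0³·6) = 10.06 → N_a = 10
Actual rate k = Gd⁴/(8D³·10) = 6.0373 N/mm
Working load F = kδ = 6.0373·17 = 102.63 N
C = 62.0/6.2 = 10.0000; K_W = (4C−1)/(4C−4)+0.615/C = 1.1448
τ_max = K_W·8FD/(πd³) = 1.1448·67.99 = 77.837 MPa
τ_max > 69.2 MPa → exceeds allowable

(a) 10 coils; (b) NO, τ_max = 77.8 MPa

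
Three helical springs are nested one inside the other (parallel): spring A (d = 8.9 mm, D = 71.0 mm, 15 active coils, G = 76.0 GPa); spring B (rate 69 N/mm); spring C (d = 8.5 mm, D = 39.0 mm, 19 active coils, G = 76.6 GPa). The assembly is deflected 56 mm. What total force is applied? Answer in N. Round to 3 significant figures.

k_A = Gd⁴/(8D³N_a) = (76.0×10³)(8.9⁴)/(8·71.0³·15) = 11.102 N/mm
k_C = Gd⁴/(8D³N_a) = (76.6×10³)(8.5⁴)/(8·39.0³·19) = 44.347 N/mm
Parallel: k_eq = 11.102 + 69 + 44.347 = 124.45 N/mm
F = k_eq·δ = 124.45·56 = 6969.2 N

6970 N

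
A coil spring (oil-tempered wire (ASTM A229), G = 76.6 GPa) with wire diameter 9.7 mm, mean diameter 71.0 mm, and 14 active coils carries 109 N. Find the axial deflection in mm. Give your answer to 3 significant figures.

6.44 mm

k = Gd⁴/(8D³N_a) = (76.6×10³)(9.7⁴)/(8·71.0³·14) = 16.917 N/mm
δ = F/k = 109 / 16.917 = 6.4432 mm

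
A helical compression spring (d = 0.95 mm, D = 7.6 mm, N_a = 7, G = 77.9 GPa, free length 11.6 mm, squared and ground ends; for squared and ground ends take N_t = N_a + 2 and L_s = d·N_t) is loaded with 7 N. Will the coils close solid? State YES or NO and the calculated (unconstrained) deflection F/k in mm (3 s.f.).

k = Gd⁴/(8D³N_a) = (77.9×10³)(0.95⁴)/(8·7.6³·7) = 2.5811 N/mm
N_t = 9; L_s = 0.95·9 = 8.55 mm; δ_solid = L₀ − L_s = 11.6 − 8.55 = 3.05 mm
δ = F/k = 7/2.5811 = 2.712 mm
δ < δ_solid → spring does not go solid

NO, δ = 2.71 mm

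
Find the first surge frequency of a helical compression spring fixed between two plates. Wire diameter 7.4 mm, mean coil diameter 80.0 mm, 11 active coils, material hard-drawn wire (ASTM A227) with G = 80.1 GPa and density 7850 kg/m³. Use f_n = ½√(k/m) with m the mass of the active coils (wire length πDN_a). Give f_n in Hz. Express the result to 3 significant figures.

k = Gd⁴/(8D³N_a) = (80.1×10³)(7.4⁴)/(8·80.0³·11) = 5.331 N/mm = 5331 N/m
Wire length L = πDN_a = π·80.0·11 = 2764.6 mm
m = ρ·(πd²/4)·L = 7850 × 43.008×10⁻⁶ m² × 2.7646 m = 0.93337 kg
f_n = ½√(k/m) = 0.5·√(5331/0.93337) = 0.5·√(5711.5) = 37.787 Hz

37.8 Hz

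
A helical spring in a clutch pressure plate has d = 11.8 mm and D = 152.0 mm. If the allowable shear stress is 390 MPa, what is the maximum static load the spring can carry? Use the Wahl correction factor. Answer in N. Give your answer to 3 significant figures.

C = D/d = 152.0/11.8 = 12.8814
K_W = (4C−1)/(4C−4) + 0.615/C = 50.525/47.525 + 0.0477 = 1.1109
τ_max = K·8FD/(πd³) → F_max = τ_allow·πd³/(8DK)
F_max = 390·π·11.8³/(8·152.0·1.1109) = 2.0131e+06/1350.8 = 1490.3 N

1490 N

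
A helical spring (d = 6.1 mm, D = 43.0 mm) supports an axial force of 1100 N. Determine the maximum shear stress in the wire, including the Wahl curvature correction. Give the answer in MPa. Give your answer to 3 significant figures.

Spring index C = D/d = 43.0/6.1 = 7.0492
K_W = (4C−1)/(4C−4) + 0.615/C = 27.197/24.197 + 0.0872 = 1.2112
τ₀ = 8FD/(πd³) = 8·1100·43.0/(π·6.1³) = 378400/713.08 = 530.65 MPa
τ_max = K·τ₀ = 1.2112 × 530.65 = 642.74 MPa

643 MPa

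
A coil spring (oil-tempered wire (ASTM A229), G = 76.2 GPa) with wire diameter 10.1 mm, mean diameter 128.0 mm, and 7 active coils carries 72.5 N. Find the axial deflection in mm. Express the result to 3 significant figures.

10.7 mm

k = Gd⁴/(8D³N_a) = (76.2×10³)(10.1⁴)/(8·128.0³·7) = 6.7518 N/mm
δ = F/k = 72.5 / 6.7518 = 10.738 mm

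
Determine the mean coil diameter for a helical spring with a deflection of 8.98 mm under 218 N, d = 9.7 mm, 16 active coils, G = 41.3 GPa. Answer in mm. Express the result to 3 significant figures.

49.0 mm

Required rate k = F/δ = 218/8.98 = 24.276 N/mm
D = (Gd⁴/(8N_a·k))^(1/3) = (41.3×10³·9.7⁴/(8·16·24.276))^(1/3)
  = (117665)^(1/3) = 49.0022 mm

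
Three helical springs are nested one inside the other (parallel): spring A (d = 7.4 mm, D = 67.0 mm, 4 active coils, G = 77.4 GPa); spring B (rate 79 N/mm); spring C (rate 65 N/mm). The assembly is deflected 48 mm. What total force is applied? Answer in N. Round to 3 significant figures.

k_A = Gd⁴/(8D³N_a) = (77.4×10³)(7.4⁴)/(8·67.0³·4) = 24.115 N/mm
Parallel: k_eq = 24.115 + 79 + 65 = 168.12 N/mm
F = k_eq·δ = 168.12·48 = 8069.5 N

8070 N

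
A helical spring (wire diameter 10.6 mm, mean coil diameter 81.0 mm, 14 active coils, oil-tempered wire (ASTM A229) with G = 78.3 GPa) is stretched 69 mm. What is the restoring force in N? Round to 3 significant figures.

1150 N

k = Gd⁴/(8D³N_a) = (78.3×10³)(10.6⁴)/(8·81.0³·14) = 16.608 N/mm
F = k·δ = 16.608 × 69 = 1145.9 N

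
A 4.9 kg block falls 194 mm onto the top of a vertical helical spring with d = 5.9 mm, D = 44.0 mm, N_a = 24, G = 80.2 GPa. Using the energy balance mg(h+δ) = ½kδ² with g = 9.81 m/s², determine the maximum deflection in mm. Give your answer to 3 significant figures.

k = Gd⁴/(8D³N_a) = (80.2×10³)(5.9⁴)/(8·44.0³·24) = 5.9419 N/mm
W = mg = 4.9 × 9.81 = 48.069 N
½kδ² − Wδ − Wh = 0 → δ = (W + √(W² + 2kWh))/k
δ = (48.069 + √(2310.6 + 110820))/5.9419 = (48.069 + 336.35)/5.9419 = 64.697 mm

64.7 mm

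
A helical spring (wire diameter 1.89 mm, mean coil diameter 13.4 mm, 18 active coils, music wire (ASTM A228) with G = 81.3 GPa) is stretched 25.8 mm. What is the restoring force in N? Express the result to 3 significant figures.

k = Gd⁴/(8D³N_a) = (81.3×10³)(1.89⁴)/(8·13.4³·18) = 2.9941 N/mm
F = k·δ = 2.9941 × 25.8 = 77.247 N

77.2 N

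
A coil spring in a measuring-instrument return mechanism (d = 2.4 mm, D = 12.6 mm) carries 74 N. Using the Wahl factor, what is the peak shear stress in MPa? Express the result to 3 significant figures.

222 MPa

Spring index C = D/d = 12.6/2.4 = 5.2500
K_W = (4C−1)/(4C−4) + 0.615/C = 20.000/17.000 + 0.1171 = 1.2936
τ₀ = 8FD/(πd³) = 8·74·12.6/(π·2.4³) = 7459.2/43.429 = 171.75 MPa
τ_max = K·τ₀ = 1.2936 × 171.75 = 222.18 MPa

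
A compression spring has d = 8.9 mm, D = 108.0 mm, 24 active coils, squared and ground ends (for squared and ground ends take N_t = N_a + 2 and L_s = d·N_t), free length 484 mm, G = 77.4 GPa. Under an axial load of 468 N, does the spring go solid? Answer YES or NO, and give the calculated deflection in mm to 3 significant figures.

NO, δ = 233 mm

k = Gd⁴/(8D³N_a) = (77.4×10³)(8.9⁴)/(8·108.0³·24) = 2.0078 N/mm
N_t = 26; L_s = 8.9·26 = 231.4 mm; δ_solid = L₀ − L_s = 484 − 231.4 = 252.6 mm
δ = F/k = 468/2.0078 = 233.09 mm
δ < δ_solid → spring does not go solid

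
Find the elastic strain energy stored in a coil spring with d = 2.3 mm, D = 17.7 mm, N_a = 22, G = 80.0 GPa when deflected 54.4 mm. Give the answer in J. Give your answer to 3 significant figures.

3.39 J

k = Gd⁴/(8D³N_a) = (80.0×10³)(2.3⁴)/(8·17.7³·22) = 2.2939 N/mm
U = ½kδ² = 0.5 × 2.2939 × 54.4² = 3394.2 N·mm = 3.3942 J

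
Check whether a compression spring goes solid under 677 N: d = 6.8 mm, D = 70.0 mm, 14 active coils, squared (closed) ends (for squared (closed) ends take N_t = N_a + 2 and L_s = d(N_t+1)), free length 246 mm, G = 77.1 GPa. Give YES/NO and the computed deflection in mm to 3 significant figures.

k = Gd⁴/(8D³N_a) = (77.1×10³)(6.8⁴)/(8·70.0³·14) = 4.2912 N/mm
N_t = 16; L_s = 6.8·17 = 115.6 mm; δ_solid = L₀ − L_s = 246 − 115.6 = 130.4 mm
δ = F/k = 677/4.2912 = 157.77 mm
δ ≥ δ_solid → spring goes solid

YES, δ = 158 mm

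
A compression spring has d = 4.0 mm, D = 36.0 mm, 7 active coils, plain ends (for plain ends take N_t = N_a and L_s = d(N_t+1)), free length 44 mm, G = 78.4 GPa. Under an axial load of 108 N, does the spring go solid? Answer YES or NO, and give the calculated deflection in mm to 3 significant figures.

k = Gd⁴/(8D³N_a) = (78.4×10³)(4.0⁴)/(8·36.0³·7) = 7.6818 N/mm
N_t = 7; L_s = 4.0·8 = 32 mm; δ_solid = L₀ − L_s = 44 − 32 = 12 mm
δ = F/k = 108/7.6818 = 14.059 mm
δ ≥ δ_solid → spring goes solid

YES, δ = 14.1 mm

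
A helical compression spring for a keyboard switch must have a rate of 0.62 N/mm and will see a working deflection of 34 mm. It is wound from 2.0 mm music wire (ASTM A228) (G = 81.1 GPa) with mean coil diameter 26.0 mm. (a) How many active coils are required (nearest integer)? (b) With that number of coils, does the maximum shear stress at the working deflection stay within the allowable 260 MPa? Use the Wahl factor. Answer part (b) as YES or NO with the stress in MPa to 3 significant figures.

(a) 15 coils; (b) YES, τ_max = 192 MPa

N_a = Gd⁴/(8D³k) = (81.1×10³)(2.0⁴)/(8·26.0³·0.62) = 14.88 → N_a = 15
Actual rate k = Gd⁴/(8D³·15) = 0.61523 N/mm
Working load F = kδ = 0.61523·34 = 20.918 N
C = 26.0/2.0 = 13.0000; K_W = (4C−1)/(4C−4)+0.615/C = 1.1098
τ_max = K_W·8FD/(πd³) = 1.1098·173.12 = 192.13 MPa
τ_max ≤ 260 MPa → acceptable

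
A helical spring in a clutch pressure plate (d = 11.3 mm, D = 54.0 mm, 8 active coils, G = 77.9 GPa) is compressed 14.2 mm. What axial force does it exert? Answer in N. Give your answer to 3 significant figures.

1790 N

k = Gd⁴/(8D³N_a) = (77.9×10³)(11.3⁴)/(8·54.0³·8) = 126.03 N/mm
F = k·δ = 126.03 × 14.2 = 1789.7 N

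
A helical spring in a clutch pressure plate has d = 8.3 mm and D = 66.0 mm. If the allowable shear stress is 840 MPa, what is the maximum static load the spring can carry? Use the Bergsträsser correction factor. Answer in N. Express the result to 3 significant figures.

2440 N

C = D/d = 66.0/8.3 = 7.9518
K_B = (4C+2)/(4C−3) = 33.807/28.807 = 1.1736
τ_max = K·8FD/(πd³) → F_max = τ_allow·πd³/(8DK)
F_max = 840·π·8.3³/(8·66.0·1.1736) = 1.5089e+06/619.64 = 2435.1 N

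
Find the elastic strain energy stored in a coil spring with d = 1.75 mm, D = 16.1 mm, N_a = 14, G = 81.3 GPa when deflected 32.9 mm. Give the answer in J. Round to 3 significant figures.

k = Gd⁴/(8D³N_a) = (81.3×10³)(1.75⁴)/(8·16.1³·14) = 1.6313 N/mm
U = ½kδ² = 0.5 × 1.6313 × 32.9² = 882.89 N·mm = 0.88289 J

0.883 J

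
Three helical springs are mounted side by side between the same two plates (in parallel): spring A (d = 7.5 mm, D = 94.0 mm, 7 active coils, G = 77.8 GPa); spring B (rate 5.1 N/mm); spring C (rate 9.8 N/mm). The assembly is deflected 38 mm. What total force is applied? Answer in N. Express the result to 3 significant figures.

767 N

k_A = Gd⁴/(8D³N_a) = (77.8×10³)(7.5⁴)/(8·94.0³·7) = 5.2924 N/mm
Parallel: k_eq = 5.2924 + 5.1 + 9.8 = 20.192 N/mm
F = k_eq·δ = 20.192·38 = 767.31 N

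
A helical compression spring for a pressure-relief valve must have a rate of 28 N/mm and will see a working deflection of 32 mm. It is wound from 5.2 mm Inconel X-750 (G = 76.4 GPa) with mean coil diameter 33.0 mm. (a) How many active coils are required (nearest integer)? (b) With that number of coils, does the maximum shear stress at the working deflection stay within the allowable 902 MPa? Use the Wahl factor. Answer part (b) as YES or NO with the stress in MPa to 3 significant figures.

(a) 7 coils; (b) YES, τ_max = 657 MPa

N_a = Gd⁴/(8D³k) = (76.4×10³)(5.2⁴)/(8·33.0³·28) = 6.939 → N_a = 7
Actual rate k = Gd⁴/(8D³·7) = 27.757 N/mm
Working load F = kδ = 27.757·32 = 888.23 N
C = 33.0/5.2 = 6.3462; K_W = (4C−1)/(4C−4)+0.615/C = 1.2372
τ_max = K_W·8FD/(πd³) = 1.2372·530.85 = 656.76 MPa
τ_max ≤ 902 MPa → acceptable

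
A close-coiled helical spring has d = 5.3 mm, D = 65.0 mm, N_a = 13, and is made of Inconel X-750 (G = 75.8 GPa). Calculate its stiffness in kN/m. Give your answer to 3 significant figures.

k = Gd⁴/(8D³N_a) = (75.8×10³ × 5.3⁴) / (8 × 65.0³ × 13)
  = 5.98098e+07 / 2.8561e+07 = 2.0941 N/mm

2.09 kN/m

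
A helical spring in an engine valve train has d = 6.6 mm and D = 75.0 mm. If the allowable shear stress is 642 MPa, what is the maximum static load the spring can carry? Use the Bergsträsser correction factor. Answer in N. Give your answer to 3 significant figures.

C = D/d = 75.0/6.6 = 11.3636
K_B = (4C+2)/(4C−3) = 47.455/42.455 = 1.1178
τ_max = K·8FD/(πd³) → F_max = τ_allow·πd³/(8DK)
F_max = 642·π·6.6³/(8·75.0·1.1178) = 5.7985e+05/670.66 = 864.59 N

865 N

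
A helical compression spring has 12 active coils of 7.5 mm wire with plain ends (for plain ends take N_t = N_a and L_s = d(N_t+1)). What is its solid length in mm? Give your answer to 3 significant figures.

97.5 mm

plain ends: N_t = N_a = 12
L_s = d·(N_t+1) = 7.5 × 13 = 97.5 mm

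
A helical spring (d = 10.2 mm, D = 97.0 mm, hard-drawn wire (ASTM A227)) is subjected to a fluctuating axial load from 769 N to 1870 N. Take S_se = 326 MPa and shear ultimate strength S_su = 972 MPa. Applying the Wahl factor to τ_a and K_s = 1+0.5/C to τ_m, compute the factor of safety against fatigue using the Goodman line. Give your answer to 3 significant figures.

1.27

C = D/d = 97.0/10.2 = 9.5098; K_W = (4C−1)/(4C−4)+0.615/C = 1.1528; K_s = 1+0.5/C = 1.0526
F_a = (F_max−F_min)/2 = 550.5 N; F_m = (F_max+F_min)/2 = 1319.5 N
τ_a = K_W·8F_aD/(πd³) = 1.1528 × 128.14 = 147.71 MPa
τ_m = K_s·8F_mD/(πd³) = 1.0526 × 307.13 = 323.28 MPa
Goodman: 1/n_f = τ_a/S_se + τ_m/S_su = 147.71/326 + 323.28/972 = 0.45311 + 0.33259 = 0.7857
n_f = 1/0.7857 = 1.273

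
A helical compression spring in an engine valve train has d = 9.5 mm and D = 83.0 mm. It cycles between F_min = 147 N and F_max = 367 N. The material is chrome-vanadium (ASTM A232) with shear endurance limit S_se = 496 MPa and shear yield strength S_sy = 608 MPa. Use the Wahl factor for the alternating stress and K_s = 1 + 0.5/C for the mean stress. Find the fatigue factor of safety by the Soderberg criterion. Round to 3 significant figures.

C = D/d = 83.0/9.5 = 8.7368; K_W = (4C−1)/(4C−4)+0.615/C = 1.1673; K_s = 1+0.5/C = 1.0572
F_a = (F_max−F_min)/2 = 110 N; F_m = (F_max+F_min)/2 = 257 N
τ_a = K_W·8F_aD/(πd³) = 1.1673 × 27.117 = 31.654 MPa
τ_m = K_s·8F_mD/(πd³) = 1.0572 × 63.355 = 66.981 MPa
Soderberg: 1/n_f = τ_a/S_se + τ_m/S_sy = 31.654/496 + 66.981/608 = 0.06382 + 0.11017 = 0.17398
n_f = 1/0.17398 = 5.748

5.75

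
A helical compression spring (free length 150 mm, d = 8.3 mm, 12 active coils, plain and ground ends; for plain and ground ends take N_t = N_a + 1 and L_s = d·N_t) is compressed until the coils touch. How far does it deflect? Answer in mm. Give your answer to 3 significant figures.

N_t = 13; L_s = 8.3·13 = 107.9 mm
δ_solid = L₀ − L_s = 150 − 107.9 = 42.1 mm

42.1 mm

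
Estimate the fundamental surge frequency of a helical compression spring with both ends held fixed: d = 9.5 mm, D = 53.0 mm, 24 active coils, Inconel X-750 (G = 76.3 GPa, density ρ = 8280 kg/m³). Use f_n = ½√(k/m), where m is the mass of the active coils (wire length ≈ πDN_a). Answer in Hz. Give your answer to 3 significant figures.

k = Gd⁴/(8D³N_a) = (76.3×10³)(9.5⁴)/(8·53.0³·24) = 21.742 N/mm = 21742 N/m
Wire length L = πDN_a = π·53.0·24 = 3996.1 mm
m = ρ·(πd²/4)·L = 8280 × 70.882×10⁻⁶ m² × 3.9961 m = 2.3453 kg
f_n = ½√(k/m) = 0.5·√(21742/2.3453) = 0.5·√(9270.1) = 48.141 Hz

48.1 Hz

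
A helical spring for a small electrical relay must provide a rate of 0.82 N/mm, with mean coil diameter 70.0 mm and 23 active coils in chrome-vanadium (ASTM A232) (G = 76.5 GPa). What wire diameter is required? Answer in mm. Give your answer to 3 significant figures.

d = (8D³N_a·k / G)^(1/4) = (8·70.0³·23·0.82 / (76.5×10³))^0.25
  = (676.49)^0.25 = 5.1000 mm

5.10 mm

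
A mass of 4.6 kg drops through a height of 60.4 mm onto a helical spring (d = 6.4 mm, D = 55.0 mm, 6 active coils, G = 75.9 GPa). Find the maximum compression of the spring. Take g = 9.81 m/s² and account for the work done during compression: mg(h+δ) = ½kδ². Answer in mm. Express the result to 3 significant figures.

k = Gd⁴/(8D³N_a) = (75.9×10³)(6.4⁴)/(8·55.0³·6) = 15.945 N/mm
W = mg = 4.6 × 9.81 = 45.126 N
½kδ² − Wδ − Wh = 0 → δ = (W + √(W² + 2kWh))/k
δ = (45.126 + √(2036.4 + 86921.3))/15.945 = (45.126 + 298.26)/15.945 = 21.535 mm

21.5 mm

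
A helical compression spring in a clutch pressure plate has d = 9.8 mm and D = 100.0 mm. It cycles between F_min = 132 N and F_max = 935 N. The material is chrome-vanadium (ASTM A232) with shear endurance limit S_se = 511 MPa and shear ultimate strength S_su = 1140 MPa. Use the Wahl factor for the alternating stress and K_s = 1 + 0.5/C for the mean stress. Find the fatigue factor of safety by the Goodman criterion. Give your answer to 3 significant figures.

C = D/d = 100.0/9.8 = 10.2041; K_W = (4C−1)/(4C−4)+0.615/C = 1.1418; K_s = 1+0.5/C = 1.0490
F_a = (F_max−F_min)/2 = 401.5 N; F_m = (F_max+F_min)/2 = 533.5 N
τ_a = K_W·8F_aD/(πd³) = 1.1418 × 108.63 = 124.03 MPa
τ_m = K_s·8F_mD/(πd³) = 1.0490 × 144.34 = 151.42 MPa
Goodman: 1/n_f = τ_a/S_se + τ_m/S_su = 124.03/511 + 151.42/1140 = 0.24272 + 0.13282 = 0.37554
n_f = 1/0.37554 = 2.663

2.66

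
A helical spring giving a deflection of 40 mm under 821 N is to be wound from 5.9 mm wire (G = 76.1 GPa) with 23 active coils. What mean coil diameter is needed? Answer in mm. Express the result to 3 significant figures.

Required rate k = F/δ = 821/40 = 20.525 N/mm
D = (Gd⁴/(8N_a·k))^(1/3) = (76.1×10³·5.9⁴/(8·23·20.525))^(1/3)
  = (24417)^(1/3) = 29.0111 mm

29.0 mm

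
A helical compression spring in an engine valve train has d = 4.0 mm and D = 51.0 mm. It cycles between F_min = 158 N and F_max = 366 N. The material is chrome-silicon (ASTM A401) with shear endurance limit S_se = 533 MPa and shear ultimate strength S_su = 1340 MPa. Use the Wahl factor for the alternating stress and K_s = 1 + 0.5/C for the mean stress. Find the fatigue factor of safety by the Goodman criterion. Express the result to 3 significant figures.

1.17

C = D/d = 51.0/4.0 = 12.7500; K_W = (4C−1)/(4C−4)+0.615/C = 1.1121; K_s = 1+0.5/C = 1.0392
F_a = (F_max−F_min)/2 = 104 N; F_m = (F_max+F_min)/2 = 262 N
τ_a = K_W·8F_aD/(πd³) = 1.1121 × 211.04 = 234.69 MPa
τ_m = K_s·8F_mD/(πd³) = 1.0392 × 531.66 = 552.51 MPa
Goodman: 1/n_f = τ_a/S_se + τ_m/S_su = 234.69/533 + 552.51/1340 = 0.44032 + 0.41232 = 0.85264
n_f = 1/0.85264 = 1.173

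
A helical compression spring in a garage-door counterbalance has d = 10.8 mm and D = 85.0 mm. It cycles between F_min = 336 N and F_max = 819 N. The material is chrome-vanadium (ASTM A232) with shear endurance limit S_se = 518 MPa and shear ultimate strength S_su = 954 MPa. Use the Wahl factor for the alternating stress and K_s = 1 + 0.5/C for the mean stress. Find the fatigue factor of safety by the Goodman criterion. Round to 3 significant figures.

4.86

C = D/d = 85.0/10.8 = 7.8704; K_W = (4C−1)/(4C−4)+0.615/C = 1.1873; K_s = 1+0.5/C = 1.0635
F_a = (F_max−F_min)/2 = 241.5 N; F_m = (F_max+F_min)/2 = 577.5 N
τ_a = K_W·8F_aD/(πd³) = 1.1873 × 41.496 = 49.268 MPa
τ_m = K_s·8F_mD/(πd³) = 1.0635 × 99.229 = 105.53 MPa
Goodman: 1/n_f = τ_a/S_se + τ_m/S_su = 49.268/518 + 105.53/954 = 0.09511 + 0.11062 = 0.20573
n_f = 1/0.20573 = 4.861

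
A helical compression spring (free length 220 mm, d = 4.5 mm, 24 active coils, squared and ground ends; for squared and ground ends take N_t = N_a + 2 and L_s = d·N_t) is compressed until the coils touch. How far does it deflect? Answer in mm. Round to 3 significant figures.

103 mm

N_t = 26; L_s = 4.5·26 = 117 mm
δ_solid = L₀ − L_s = 220 − 117 = 103 mm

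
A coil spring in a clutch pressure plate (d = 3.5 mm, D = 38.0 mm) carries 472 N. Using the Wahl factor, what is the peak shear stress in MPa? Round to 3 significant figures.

Spring index C = D/d = 38.0/3.5 = 10.8571
K_W = (4C−1)/(4C−4) + 0.615/C = 42.429/39.429 + 0.0566 = 1.1327
τ₀ = 8FD/(πd³) = 8·472·38.0/(π·3.5³) = 143488/134.7 = 1065.3 MPa
τ_max = K·τ₀ = 1.1327 × 1065.3 = 1206.7 MPa

1210 MPa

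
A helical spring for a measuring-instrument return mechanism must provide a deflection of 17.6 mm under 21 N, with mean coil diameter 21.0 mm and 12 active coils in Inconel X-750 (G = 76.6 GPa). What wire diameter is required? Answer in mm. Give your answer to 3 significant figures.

Required rate k = F/δ = 21/17.6 = 1.1932 N/mm
d = (8D³N_a·k / G)^(1/4) = (8·21.0³·12·1.1932 / (76.6×10³))^0.25
  = (13.849)^0.25 = 1.9291 mm

1.93 mm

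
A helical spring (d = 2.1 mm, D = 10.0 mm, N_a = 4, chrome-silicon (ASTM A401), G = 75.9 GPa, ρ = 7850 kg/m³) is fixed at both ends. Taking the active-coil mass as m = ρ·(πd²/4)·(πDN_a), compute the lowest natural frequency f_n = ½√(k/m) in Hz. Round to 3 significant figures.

1840 Hz

k = Gd⁴/(8D³N_a) = (75.9×10³)(2.1⁴)/(8·10.0³·4) = 46.128 N/mm = 46128 N/m
Wire length L = πDN_a = π·10.0·4 = 125.66 mm
m = ρ·(πd²/4)·L = 7850 × 3.4636×10⁻⁶ m² × 0.12566 m = 0.0034167 kg
f_n = ½√(k/m) = 0.5·√(46128/0.0034167) = 0.5·√(1.3501e+07) = 1837.2 Hz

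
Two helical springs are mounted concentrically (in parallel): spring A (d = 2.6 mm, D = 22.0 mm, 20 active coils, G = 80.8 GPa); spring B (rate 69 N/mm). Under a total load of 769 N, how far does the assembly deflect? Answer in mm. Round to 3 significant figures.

k_A = Gd⁴/(8D³N_a) = (80.8×10³)(2.6⁴)/(8·22.0³·20) = 2.1673 N/mm
Parallel: k_eq = 2.1673 + 69 = 71.167 N/mm
δ = F/k_eq = 769/71.167 = 10.806 mm

10.8 mm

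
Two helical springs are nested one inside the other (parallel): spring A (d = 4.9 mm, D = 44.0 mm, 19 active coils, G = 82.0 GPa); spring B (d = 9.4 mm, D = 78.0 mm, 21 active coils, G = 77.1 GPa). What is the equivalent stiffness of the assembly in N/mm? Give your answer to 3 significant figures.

11.2 N/mm

k_A = Gd⁴/(8D³N_a) = (82.0×10³)(4.9⁴)/(8·44.0³·19) = 3.6509 N/mm
k_B = Gd⁴/(8D³N_a) = (77.1×10³)(9.4⁴)/(8·78.0³·21) = 7.5504 N/mm
Parallel: k_eq = 3.6509 + 7.5504 = 11.201 N/mm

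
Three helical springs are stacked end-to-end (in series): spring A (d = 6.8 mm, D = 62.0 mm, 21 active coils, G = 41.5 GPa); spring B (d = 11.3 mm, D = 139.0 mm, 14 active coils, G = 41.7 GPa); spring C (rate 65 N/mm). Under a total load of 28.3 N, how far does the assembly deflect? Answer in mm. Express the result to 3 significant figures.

k_A = Gd⁴/(8D³N_a) = (41.5×10³)(6.8⁴)/(8·62.0³·21) = 2.2162 N/mm
k_B = Gd⁴/(8D³N_a) = (41.7×10³)(11.3⁴)/(8·139.0³·14) = 2.2604 N/mm
Series: 1/k_eq = 1/2.2162 + 1/2.2604 + 1/65 = 0.90901; k_eq = 1.1001 N/mm
δ = F/k_eq = 28.3/1.1001 = 25.725 mm

25.7 mm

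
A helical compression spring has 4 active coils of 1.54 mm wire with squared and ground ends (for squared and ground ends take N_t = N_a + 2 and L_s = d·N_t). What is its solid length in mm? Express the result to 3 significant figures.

9.24 mm

squared and ground ends: N_t = N_a + 2 = 4 + 2 = 6
L_s = d·N_t = 1.54 × 6 = 9.24 mm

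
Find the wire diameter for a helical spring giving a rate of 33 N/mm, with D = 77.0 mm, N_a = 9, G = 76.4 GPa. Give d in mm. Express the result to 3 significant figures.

10.9 mm

d = (8D³N_a·k / G)^(1/4) = (8·77.0³·9·33 / (76.4×10³))^0.25
  = (14198)^0.25 = 10.9158 mm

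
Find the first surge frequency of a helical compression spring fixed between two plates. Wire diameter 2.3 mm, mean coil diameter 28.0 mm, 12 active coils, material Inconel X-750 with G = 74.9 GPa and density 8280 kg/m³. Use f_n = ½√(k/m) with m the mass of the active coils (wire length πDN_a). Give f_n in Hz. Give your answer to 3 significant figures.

k = Gd⁴/(8D³N_a) = (74.9×10³)(2.3⁴)/(8·28.0³·12) = 0.9946 N/mm = 994.6 N/m
Wire length L = πDN_a = π·28.0·12 = 1055.6 mm
m = ρ·(πd²/4)·L = 8280 × 4.1548×10⁻⁶ m² × 1.0556 m = 0.036313 kg
f_n = ½√(k/m) = 0.5·√(994.6/0.036313) = 0.5·√(27389) = 82.749 Hz

82.7 Hz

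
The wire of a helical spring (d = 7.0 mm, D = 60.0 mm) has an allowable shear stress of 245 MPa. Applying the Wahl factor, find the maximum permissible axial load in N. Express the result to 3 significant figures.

470 N

C = D/d = 60.0/7.0 = 8.5714
K_W = (4C−1)/(4C−4) + 0.615/C = 33.286/30.286 + 0.0717 = 1.1708
τ_max = K·8FD/(πd³) → F_max = τ_allow·πd³/(8DK)
F_max = 245·π·7.0³/(8·60.0·1.1708) = 2.64e+05/561.99 = 469.77 N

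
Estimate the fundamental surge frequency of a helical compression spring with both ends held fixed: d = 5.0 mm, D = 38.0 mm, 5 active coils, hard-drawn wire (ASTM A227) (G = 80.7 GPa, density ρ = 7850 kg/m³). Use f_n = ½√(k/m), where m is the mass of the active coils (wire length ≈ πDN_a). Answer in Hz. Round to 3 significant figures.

k = Gd⁴/(8D³N_a) = (80.7×10³)(5.0⁴)/(8·38.0³·5) = 22.98 N/mm = 22980 N/m
Wire length L = πDN_a = π·38.0·5 = 596.9 mm
m = ρ·(πd²/4)·L = 7850 × 19.635×10⁻⁶ m² × 0.5969 m = 0.092003 kg
f_n = ½√(k/m) = 0.5·√(22980/0.092003) = 0.5·√(2.4977e+05) = 249.88 Hz

250 Hz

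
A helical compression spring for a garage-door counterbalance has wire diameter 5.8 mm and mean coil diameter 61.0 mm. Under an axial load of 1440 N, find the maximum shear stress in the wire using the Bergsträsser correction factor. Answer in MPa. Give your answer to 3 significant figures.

Spring index C = D/d = 61.0/5.8 = 10.5172
K_B = (4C+2)/(4C−3) = 44.069/39.069 = 1.1280
τ₀ = 8FD/(πd³) = 8·1440·61.0/(π·5.8³) = 702720/612.96 = 1146.4 MPa
τ_max = K·τ₀ = 1.1280 × 1146.4 = 1293.2 MPa

1290 MPa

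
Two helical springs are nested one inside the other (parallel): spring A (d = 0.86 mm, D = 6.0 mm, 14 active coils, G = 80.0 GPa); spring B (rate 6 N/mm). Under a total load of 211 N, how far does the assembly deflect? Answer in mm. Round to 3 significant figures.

k_A = Gd⁴/(8D³N_a) = (80.0×10³)(0.86⁴)/(8·6.0³·14) = 1.8089 N/mm
Parallel: k_eq = 1.8089 + 6 = 7.8089 N/mm
δ = F/k_eq = 211/7.8089 = 27.02 mm

27.0 mm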